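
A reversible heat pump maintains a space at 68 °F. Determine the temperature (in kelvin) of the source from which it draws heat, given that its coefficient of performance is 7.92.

T_C ≈ 256 K

T_H = 68 °F → (68 − 32) × 5/9 = 20.00 °C = 293.15 K.
COP_HP = T_H/(T_H − T_C) ⇒ T_C = T_H·(COP_HP − 1)/COP_HP = 293.15 × (7.92 − 1)/7.92 = 256 K.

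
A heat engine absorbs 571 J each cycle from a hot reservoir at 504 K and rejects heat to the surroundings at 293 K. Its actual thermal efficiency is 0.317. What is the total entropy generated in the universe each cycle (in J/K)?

W = η·Q_H = 0.317 × 571 = 181.0 J, so Q_C = Q_H − W = 390.0 J.
Entropy balance on the reservoirs: −Q_H/T_H = -1.133 J/K, +Q_C/T_C = 1.331 J/K.
ΔS_univ = −Q_H/T_H + Q_C/T_C = 0.198 J/K (> 0, since η = 0.317 < η_Carnot = 0.419).

ΔS_univ ≈ 0.198 J/K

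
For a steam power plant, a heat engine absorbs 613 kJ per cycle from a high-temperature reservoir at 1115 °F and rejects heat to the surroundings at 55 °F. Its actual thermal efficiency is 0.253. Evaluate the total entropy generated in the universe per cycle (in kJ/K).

T_H = 1115 °F → (1115 − 32) × 5/9 = 601.67 °C = 874.82 K.
T_C = 55 °F → (55 − 32) × 5/9 = 12.78 °C = 285.93 K.
W = η·Q_H = 0.253 × 613 = 155.1 kJ, so Q_C = Q_H − W = 457.9 kJ.
Entropy balance on the reservoirs: −Q_H/T_H = -0.7007 kJ/K, +Q_C/T_C = 1.601 kJ/K.
ΔS_univ = −Q_H/T_H + Q_C/T_C = 0.9008 kJ/K (> 0, since η = 0.253 < η_Carnot = 0.673).

ΔS_univ ≈ 0.9008 kJ/K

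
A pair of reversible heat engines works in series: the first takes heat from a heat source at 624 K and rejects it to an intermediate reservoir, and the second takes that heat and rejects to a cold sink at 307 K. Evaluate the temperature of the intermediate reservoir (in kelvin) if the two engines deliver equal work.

For reversible stages Q_m = Q_H·(T_m/T_H). Setting W₁ = Q_H(1 − T_m/T_H) equal to W₂ = Q_m(1 − T_C/T_m) = Q_H·(T_m − T_C)/T_H gives T_H − T_m = T_m − T_C, so T_m = (T_H + T_C)/2 = (624.00 + 307.00)/2 = 466 K.

T_m ≈ 466 K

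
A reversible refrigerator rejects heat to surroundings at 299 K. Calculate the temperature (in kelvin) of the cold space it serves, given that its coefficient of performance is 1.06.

COP_R = T_C/(T_H − T_C) ⇒ T_C = T_H·COP_R/(1 + COP_R) = 299.00 × 1.06/(1 + 1.06) = 154 K.

T_C ≈ 154 K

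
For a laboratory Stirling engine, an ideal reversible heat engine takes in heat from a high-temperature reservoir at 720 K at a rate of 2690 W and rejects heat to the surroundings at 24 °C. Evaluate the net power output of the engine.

T_C = 24 °C → 24 + 273.15 = 297.15 K.
For a reversible engine, η = 1 − T_C/T_H = 1 − 297.15/720.00 = 0.5873.
W = η·Q_H = 0.5873 × 2690 = 1580 W.

Ẇ ≈ 1580 W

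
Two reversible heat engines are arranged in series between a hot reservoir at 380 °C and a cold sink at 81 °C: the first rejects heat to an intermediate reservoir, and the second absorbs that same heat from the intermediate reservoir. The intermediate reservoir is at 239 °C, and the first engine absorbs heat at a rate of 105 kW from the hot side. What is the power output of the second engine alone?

T_H = 380 °C → 380 + 273.15 = 653.15 K.
T_C = 81 °C → 81 + 273.15 = 354.15 K.
T_m = 239 °C → 239 + 273.15 = 512.15 K.
Heat entering the second stage: Q_m = Q_H·(T_m/T_H) = 105 × 512.15/653.15 = 82.33 kW.
Second-stage efficiency η₂ = 1 − T_C/T_m = 1 − 354.15/512.15 = 0.3085, so W₂ = η₂·Q_m = 25.40 kW.

Ẇ₂ ≈ 25.40 kW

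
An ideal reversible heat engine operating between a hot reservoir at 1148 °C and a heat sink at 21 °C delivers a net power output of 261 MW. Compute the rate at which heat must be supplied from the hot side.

Q̇_H ≈ 329 MW

T_H = 1148 °C → 1148 + 273.15 = 1421.15 K.
T_C = 21 °C → 21 + 273.15 = 294.15 K.
Since the cycle is reversible, η = 1 − T_C/T_H = 1 − 294.15/1421.15 = 0.7930.
Q_H = W/η = 261/0.7930 = 329 MW.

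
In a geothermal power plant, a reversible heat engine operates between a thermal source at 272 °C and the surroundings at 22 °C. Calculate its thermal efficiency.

η ≈ 0.459

T_H = 272 °C → 272 + 273.15 = 545.15 K.
T_C = 22 °C → 22 + 273.15 = 295.15 K.
For a reversible engine, η = 1 − T_C/T_H = 1 − 295.15/545.15 = 0.459.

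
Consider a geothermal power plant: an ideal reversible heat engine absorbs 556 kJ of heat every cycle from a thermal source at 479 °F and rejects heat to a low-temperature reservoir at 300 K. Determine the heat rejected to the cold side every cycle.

T_H = 479 °F → (479 − 32) × 5/9 = 248.33 °C = 521.48 K.
For a reversible engine, η = 1 − T_C/T_H = 1 − 300.00/521.48 = 0.4247.
For a reversible cycle Q_C/Q_H = T_C/T_H, so Q_C = 556 × 300.00/521.48 = 319.9 kJ.

Q_C ≈ 319.9 kJ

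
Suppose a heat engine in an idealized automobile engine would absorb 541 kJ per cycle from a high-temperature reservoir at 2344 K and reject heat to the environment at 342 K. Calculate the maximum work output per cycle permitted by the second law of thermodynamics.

The second-law ceiling is the Carnot efficiency, η_max = 1 − T_C/T_H = 1 − 342.00/2344.00 = 0.8541.
W_max = η_max · Q_H = 0.8541 × 541 = 462.1 kJ.

W_max ≈ 462.1 kJ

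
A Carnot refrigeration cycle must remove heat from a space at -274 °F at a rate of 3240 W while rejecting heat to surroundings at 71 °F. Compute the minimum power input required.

T_H = 71 °F → (71 − 32) × 5/9 = 21.67 °C = 294.82 K.
T_C = -274 °F → (-274 − 32) × 5/9 = -170.00 °C = 103.15 K.
COP_R = T_C/(T_H − T_C) = 103.15/191.67 = 0.5382.
W = Q_C/COP_R = 3240/0.5382 = 6020 W.

Ẇ_in ≈ 6020 W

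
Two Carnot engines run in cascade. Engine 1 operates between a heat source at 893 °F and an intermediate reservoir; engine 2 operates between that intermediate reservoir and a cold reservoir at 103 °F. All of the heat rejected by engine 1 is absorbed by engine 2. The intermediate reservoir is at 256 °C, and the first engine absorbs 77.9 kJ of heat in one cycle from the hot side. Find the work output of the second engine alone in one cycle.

T_H = 893 °F → (893 − 32) × 5/9 = 478.33 °C = 751.48 K.
T_C = 103 °F → (103 − 32) × 5/9 = 39.44 °C = 312.59 K.
T_m = 256 °C → 256 + 273.15 = 529.15 K.
Heat entering the second stage: Q_m = Q_H·(T_m/T_H) = 77.9 × 529.15/751.48 = 54.9 kJ.
Second-stage efficiency η₂ = 1 − T_C/T_m = 1 − 312.59/529.15 = 0.4093, so W₂ = η₂·Q_m = 22.4 kJ.

W₂ ≈ 22.4 kJ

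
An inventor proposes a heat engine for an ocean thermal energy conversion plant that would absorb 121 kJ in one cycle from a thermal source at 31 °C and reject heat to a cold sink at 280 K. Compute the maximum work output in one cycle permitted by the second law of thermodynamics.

W_max ≈ 9.61 kJ

T_H = 31 °C → 31 + 273.15 = 304.15 K.
The upper bound on efficiency is η_max = 1 − T_C/T_H = 1 − 280.00/304.15 = 0.0794.
W_max = η_max · Q_H = 0.0794 × 121 = 9.61 kJ.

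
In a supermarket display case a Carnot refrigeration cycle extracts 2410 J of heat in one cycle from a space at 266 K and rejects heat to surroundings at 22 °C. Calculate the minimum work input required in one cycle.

W_in ≈ 264 J

T_H = 22 °C → 22 + 273.15 = 295.15 K.
COP_R = T_C/(T_H − T_C) = 266.00/29.15 = 9.1252.
W = Q_C/COP_R = 2410/9.1252 = 264 J.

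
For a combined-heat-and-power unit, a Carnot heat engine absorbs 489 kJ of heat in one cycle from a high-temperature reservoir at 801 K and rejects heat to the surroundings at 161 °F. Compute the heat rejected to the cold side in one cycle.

T_C = 161 °F → (161 − 32) × 5/9 = 71.67 °C = 344.82 K.
The Carnot efficiency is η = 1 − T_C/T_H = 1 − 344.82/801.00 = 0.5695.
For a reversible cycle Q_C/Q_H = T_C/T_H, so Q_C = 489 × 344.82/801.00 = 210.5 kJ.

Q_C ≈ 210.5 kJ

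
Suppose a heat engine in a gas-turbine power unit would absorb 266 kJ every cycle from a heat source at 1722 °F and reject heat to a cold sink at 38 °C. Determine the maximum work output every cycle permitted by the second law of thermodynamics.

W_max ≈ 198 kJ

T_H = 1722 °F → (1722 − 32) × 5/9 = 938.89 °C = 1212.04 K.
T_C = 38 °C → 38 + 273.15 = 311.15 K.
The second-law ceiling is the Carnot efficiency, η_max = 1 − T_C/T_H = 1 − 311.15/1212.04 = 0.7433.
W_max = η_max · Q_H = 0.7433 × 266 = 198 kJ.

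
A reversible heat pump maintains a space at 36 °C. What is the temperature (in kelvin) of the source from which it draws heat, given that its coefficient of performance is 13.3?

T_H = 36 °C → 36 + 273.15 = 309.15 K.
COP_HP = T_H/(T_H − T_C) ⇒ T_C = T_H·(COP_HP − 1)/COP_HP = 309.15 × (13.3 − 1)/13.3 = 286 K.

T_C ≈ 286 K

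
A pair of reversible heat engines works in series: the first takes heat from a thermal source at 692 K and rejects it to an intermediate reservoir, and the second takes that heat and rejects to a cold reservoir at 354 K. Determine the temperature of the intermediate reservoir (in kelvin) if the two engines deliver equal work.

For reversible stages Q_m = Q_H·(T_m/T_H). Setting W₁ = Q_H(1 − T_m/T_H) equal to W₂ = Q_m(1 − T_C/T_m) = Q_H·(T_m − T_C)/T_H gives T_H − T_m = T_m − T_C, so T_m = (T_H + T_C)/2 = (692.00 + 354.00)/2 = 523.0 K.

T_m ≈ 523.0 K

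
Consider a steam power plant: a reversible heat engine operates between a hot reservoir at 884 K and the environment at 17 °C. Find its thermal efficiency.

T_C = 17 °C → 17 + 273.15 = 290.15 K.
For a reversible engine, η = 1 − T_C/T_H = 1 − 290.15/884.00 = 0.672.

η ≈ 0.672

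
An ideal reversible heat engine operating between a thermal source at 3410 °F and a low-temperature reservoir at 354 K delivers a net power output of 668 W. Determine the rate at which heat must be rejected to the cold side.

Q̇_C ≈ 132 W

T_H = 3410 °F → (3410 − 32) × 5/9 = 1876.67 °C = 2149.82 K.
η_rev = 1 − T_C/T_H = 1 − 354.00/2149.82 = 0.8353.
Since Q_C/Q_H = T_C/T_H and Q_H = W/η, Q_C = W·T_C/(T_H − T_C) = 668 × 354.00/1795.82 = 132 W.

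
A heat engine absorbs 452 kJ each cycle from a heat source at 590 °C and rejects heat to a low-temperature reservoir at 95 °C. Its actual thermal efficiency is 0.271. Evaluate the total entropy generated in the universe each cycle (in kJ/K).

ΔS_univ ≈ 0.371 kJ/K

T_H = 590 °C → 590 + 273.15 = 863.15 K.
T_C = 95 °C → 95 + 273.15 = 368.15 K.
W = η·Q_H = 0.271 × 452 = 122.5 kJ, so Q_C = Q_H − W = 329.5 kJ.
The hot reservoir loses entropy Q_H/T_H = 452/863.15 = 0.5237 kJ/K; the cold reservoir gains Q_C/T_C = 329.5/368.15 = 0.8950 kJ/K.
ΔS_univ = −Q_H/T_H + Q_C/T_C = 0.371 kJ/K (> 0, since η = 0.271 < η_Carnot = 0.573).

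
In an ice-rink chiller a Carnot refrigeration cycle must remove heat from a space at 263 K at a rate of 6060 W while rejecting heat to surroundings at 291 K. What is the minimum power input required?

Ẇ_in ≈ 645 W

Carnot COP: COP_R = T_C/(T_H − T_C) = 263.00/28.00 = 9.3929.
W = Q_C/COP_R = 6060/9.3929 = 645 W.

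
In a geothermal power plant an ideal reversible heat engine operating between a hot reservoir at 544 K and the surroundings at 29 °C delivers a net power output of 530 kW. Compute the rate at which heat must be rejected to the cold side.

T_C = 29 °C → 29 + 273.15 = 302.15 K.
Since the cycle is reversible, η = 1 − T_C/T_H = 1 − 302.15/544.00 = 0.4446.
Since Q_C/Q_H = T_C/T_H and Q_H = W/η, Q_C = W·T_C/(T_H − T_C) = 530 × 302.15/241.85 = 662.1 kW.

Q̇_C ≈ 662.1 kW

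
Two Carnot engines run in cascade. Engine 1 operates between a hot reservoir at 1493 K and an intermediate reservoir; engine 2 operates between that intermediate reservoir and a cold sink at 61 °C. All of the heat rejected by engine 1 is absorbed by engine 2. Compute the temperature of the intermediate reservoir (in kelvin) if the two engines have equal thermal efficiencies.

T_C = 61 °C → 61 + 273.15 = 334.15 K.
Equal efficiencies require 1 − T_m/T_H = 1 − T_C/T_m, i.e. T_m/T_H = T_C/T_m, so T_m = √(T_H·T_C) = √(1493.00 × 334.15) = 706.3 K.

T_m ≈ 706.3 K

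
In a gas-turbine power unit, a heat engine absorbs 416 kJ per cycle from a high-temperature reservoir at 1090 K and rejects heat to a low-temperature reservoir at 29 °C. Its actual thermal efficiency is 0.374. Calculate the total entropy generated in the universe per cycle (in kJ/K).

ΔS_univ ≈ 0.4802 kJ/K

T_C = 29 °C → 29 + 273.15 = 302.15 K.
W = η·Q_H = 0.374 × 416 = 155.6 kJ, so Q_C = Q_H − W = 260.4 kJ.
Reservoir entropy changes: ΔS_H = −Q_H/T_H = −416/1090.00 = -0.3817 kJ/K and ΔS_C = +Q_C/T_C = 260.4/302.15 = 0.8619 kJ/K.
ΔS_univ = −Q_H/T_H + Q_C/T_C = 0.4802 kJ/K (> 0, since η = 0.374 < η_Carnot = 0.723).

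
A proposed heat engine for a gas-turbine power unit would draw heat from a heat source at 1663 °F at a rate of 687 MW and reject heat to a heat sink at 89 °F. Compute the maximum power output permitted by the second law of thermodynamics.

Ẇ_max ≈ 509.4 MW

T_H = 1663 °F → (1663 − 32) × 5/9 = 906.11 °C = 1179.26 K.
T_C = 89 °F → (89 − 32) × 5/9 = 31.67 °C = 304.82 K.
The second-law ceiling is the Carnot efficiency, η_max = 1 − T_C/T_H = 1 − 304.82/1179.26 = 0.7415.
W_max = η_max · Q_H = 0.7415 × 687 = 509.4 MW.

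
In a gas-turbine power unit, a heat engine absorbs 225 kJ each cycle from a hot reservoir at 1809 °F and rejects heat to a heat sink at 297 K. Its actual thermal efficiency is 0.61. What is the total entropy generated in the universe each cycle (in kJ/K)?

ΔS_univ ≈ 0.117 kJ/K

T_H = 1809 °F → (1809 − 32) × 5/9 = 987.22 °C = 1260.37 K.
W = η·Q_H = 0.61 × 225 = 137.2 kJ, so Q_C = Q_H − W = 87.75 kJ.
Entropy balance on the reservoirs: −Q_H/T_H = -0.1785 kJ/K, +Q_C/T_C = 0.2955 kJ/K.
ΔS_univ = −Q_H/T_H + Q_C/T_C = 0.117 kJ/K (> 0, since η = 0.61 < η_Carnot = 0.764).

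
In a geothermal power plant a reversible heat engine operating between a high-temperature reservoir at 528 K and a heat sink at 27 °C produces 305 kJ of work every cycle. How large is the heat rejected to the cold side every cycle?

Q_C ≈ 401.8 kJ

T_C = 27 °C → 27 + 273.15 = 300.15 K.
η_rev = 1 − T_C/T_H = 1 − 300.15/528.00 = 0.4315.
Since Q_C/Q_H = T_C/T_H and Q_H = W/η, Q_C = W·T_C/(T_H − T_C) = 305 × 300.15/227.85 = 401.8 kJ.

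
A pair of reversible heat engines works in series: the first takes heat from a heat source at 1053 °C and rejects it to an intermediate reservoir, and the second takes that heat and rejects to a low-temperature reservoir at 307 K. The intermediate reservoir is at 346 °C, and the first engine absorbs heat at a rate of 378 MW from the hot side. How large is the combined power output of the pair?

T_H = 1053 °C → 1053 + 273.15 = 1326.15 K.
Two reversible stages in series are equivalent to a single Carnot engine between T_H and T_C, so η_total = 1 − T_C/T_H = 1 − 307.00/1326.15 = 0.7685.
W_total = η_total · Q_H = 0.7685 × 378 = 290 MW.

Ẇ_total ≈ 290 MW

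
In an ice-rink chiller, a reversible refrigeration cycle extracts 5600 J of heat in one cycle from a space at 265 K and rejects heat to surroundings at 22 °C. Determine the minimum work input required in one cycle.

W_in ≈ 637.1 J

T_H = 22 °C → 22 + 273.15 = 295.15 K.
COP_R = T_C/(T_H − T_C) = 265.00/30.15 = 8.7894.
W = Q_C/COP_R = 5600/8.7894 = 637.1 J.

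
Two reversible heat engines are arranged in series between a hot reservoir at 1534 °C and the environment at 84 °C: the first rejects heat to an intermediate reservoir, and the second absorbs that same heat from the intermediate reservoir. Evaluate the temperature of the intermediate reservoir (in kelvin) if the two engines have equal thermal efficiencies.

T_H = 1534 °C → 1534 + 273.15 = 1807.15 K.
T_C = 84 °C → 84 + 273.15 = 357.15 K.
Equal efficiencies require 1 − T_m/T_H = 1 − T_C/T_m, i.e. T_m/T_H = T_C/T_m, so T_m = √(T_H·T_C) = √(1807.15 × 357.15) = 803.4 K.

T_m ≈ 803.4 K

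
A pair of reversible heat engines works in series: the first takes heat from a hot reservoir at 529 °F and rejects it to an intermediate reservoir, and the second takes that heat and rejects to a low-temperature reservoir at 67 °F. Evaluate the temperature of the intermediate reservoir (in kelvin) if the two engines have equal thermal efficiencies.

T_m ≈ 401 K

T_H = 529 °F → (529 − 32) × 5/9 = 276.11 °C = 549.26 K.
T_C = 67 °F → (67 − 32) × 5/9 = 19.44 °C = 292.59 K.
Equal efficiencies require 1 − T_m/T_H = 1 − T_C/T_m, i.e. T_m/T_H = T_C/T_m, so T_m = √(T_H·T_C) = √(549.26 × 292.59) = 401 K.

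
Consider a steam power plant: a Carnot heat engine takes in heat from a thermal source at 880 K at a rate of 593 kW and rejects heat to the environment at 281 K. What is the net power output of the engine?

For a reversible engine, η = 1 − T_C/T_H = 1 − 281.00/880.00 = 0.6807.
W = η·Q_H = 0.6807 × 593 = 403.6 kW.

Ẇ ≈ 403.6 kW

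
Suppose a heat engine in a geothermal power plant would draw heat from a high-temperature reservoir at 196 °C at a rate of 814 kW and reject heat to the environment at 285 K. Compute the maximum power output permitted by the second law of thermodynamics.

Ẇ_max ≈ 319.5 kW

T_H = 196 °C → 196 + 273.15 = 469.15 K.
The upper bound on efficiency is η_max = 1 − T_C/T_H = 1 − 285.00/469.15 = 0.3925.
W_max = η_max · Q_H = 0.3925 × 814 = 319.5 kW.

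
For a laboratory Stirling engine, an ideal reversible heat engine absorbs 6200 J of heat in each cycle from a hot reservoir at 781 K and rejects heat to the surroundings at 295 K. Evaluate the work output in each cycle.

For a reversible engine, η = 1 − T_C/T_H = 1 − 295.00/781.00 = 0.6223.
W = η·Q_H = 0.6223 × 6200 = 3858 J.

W ≈ 3858 J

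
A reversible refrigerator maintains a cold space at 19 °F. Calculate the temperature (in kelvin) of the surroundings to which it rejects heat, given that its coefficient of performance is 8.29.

T_C = 19 °F → (19 − 32) × 5/9 = -7.22 °C = 265.93 K.
COP_R = T_C/(T_H − T_C) ⇒ T_H = T_C·(1 + 1/COP_R) = 265.93 × (1 + 1/8.29) = 298.0 K.

T_H ≈ 298.0 K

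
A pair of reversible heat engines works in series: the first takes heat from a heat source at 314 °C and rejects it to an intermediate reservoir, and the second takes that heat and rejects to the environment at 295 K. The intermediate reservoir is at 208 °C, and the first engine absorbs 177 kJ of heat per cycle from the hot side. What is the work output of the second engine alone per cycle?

W₂ ≈ 56.1 kJ

T_H = 314 °C → 314 + 273.15 = 587.15 K.
T_m = 208 °C → 208 + 273.15 = 481.15 K.
Heat entering the second stage: Q_m = Q_H·(T_m/T_H) = 177 × 481.15/587.15 = 145 kJ.
Second-stage efficiency η₂ = 1 − T_C/T_m = 1 − 295.00/481.15 = 0.3869, so W₂ = η₂·Q_m = 56.1 kJ.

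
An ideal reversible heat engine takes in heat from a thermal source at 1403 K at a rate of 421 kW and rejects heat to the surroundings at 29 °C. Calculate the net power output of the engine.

Ẇ ≈ 330.3 kW

T_C = 29 °C → 29 + 273.15 = 302.15 K.
Since the cycle is reversible, η = 1 − T_C/T_H = 1 − 302.15/1403.00 = 0.7846.
W = η·Q_H = 0.7846 × 421 = 330.3 kW.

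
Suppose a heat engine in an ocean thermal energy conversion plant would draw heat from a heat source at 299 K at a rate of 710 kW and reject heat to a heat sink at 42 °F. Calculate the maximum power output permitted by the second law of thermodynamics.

Ẇ_max ≈ 48.2 kW

T_C = 42 °F → (42 − 32) × 5/9 = 5.56 °C = 278.71 K.
The second-law ceiling is the Carnot efficiency, η_max = 1 − T_C/T_H = 1 − 278.71/299.00 = 0.0679.
W_max = η_max · Q_H = 0.0679 × 710 = 48.2 kW.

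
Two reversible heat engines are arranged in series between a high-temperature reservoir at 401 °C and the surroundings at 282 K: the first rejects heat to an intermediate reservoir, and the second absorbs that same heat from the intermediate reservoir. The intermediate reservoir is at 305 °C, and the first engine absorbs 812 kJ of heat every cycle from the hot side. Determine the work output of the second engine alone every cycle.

T_H = 401 °C → 401 + 273.15 = 674.15 K.
T_m = 305 °C → 305 + 273.15 = 578.15 K.
Heat entering the second stage: Q_m = Q_H·(T_m/T_H) = 812 × 578.15/674.15 = 696 kJ.
Second-stage efficiency η₂ = 1 − T_C/T_m = 1 − 282.00/578.15 = 0.5122, so W₂ = η₂·Q_m = 357 kJ.

W₂ ≈ 357 kJ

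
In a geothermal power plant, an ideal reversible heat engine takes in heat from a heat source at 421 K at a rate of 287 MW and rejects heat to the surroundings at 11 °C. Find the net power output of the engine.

T_C = 11 °C → 11 + 273.15 = 284.15 K.
The Carnot efficiency is η = 1 − T_C/T_H = 1 − 284.15/421.00 = 0.3251.
W = η·Q_H = 0.3251 × 287 = 93.3 MW.

Ẇ ≈ 93.3 MW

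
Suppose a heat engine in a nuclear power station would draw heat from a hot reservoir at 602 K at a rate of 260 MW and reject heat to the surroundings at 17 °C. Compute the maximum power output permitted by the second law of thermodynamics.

Ẇ_max ≈ 134.7 MW

T_C = 17 °C → 17 + 273.15 = 290.15 K.
By the Carnot theorem, η_max = 1 − T_C/T_H = 1 − 290.15/602.00 = 0.5180.
W_max = η_max · Q_H = 0.5180 × 260 = 134.7 MW.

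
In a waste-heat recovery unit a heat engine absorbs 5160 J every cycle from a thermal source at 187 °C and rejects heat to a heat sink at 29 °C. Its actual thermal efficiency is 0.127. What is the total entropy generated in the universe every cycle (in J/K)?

T_H = 187 °C → 187 + 273.15 = 460.15 K.
T_C = 29 °C → 29 + 273.15 = 302.15 K.
W = η·Q_H = 0.127 × 5160 = 655.3 J, so Q_C = Q_H − W = 4505 J.
Entropy balance on the reservoirs: −Q_H/T_H = -11.21 J/K, +Q_C/T_C = 14.91 J/K.
ΔS_univ = −Q_H/T_H + Q_C/T_C = 3.70 J/K (> 0, since η = 0.127 < η_Carnot = 0.343).

ΔS_univ ≈ 3.70 J/K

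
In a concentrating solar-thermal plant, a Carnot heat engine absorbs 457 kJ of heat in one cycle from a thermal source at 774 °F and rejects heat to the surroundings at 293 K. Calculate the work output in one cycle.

T_H = 774 °F → (774 − 32) × 5/9 = 412.22 °C = 685.37 K.
The Carnot efficiency is η = 1 − T_C/T_H = 1 − 293.00/685.37 = 0.5725.
W = η·Q_H = 0.5725 × 457 = 262 kJ.

W ≈ 262 kJ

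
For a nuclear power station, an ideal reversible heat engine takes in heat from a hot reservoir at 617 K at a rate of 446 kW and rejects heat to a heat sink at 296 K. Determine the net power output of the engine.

Ẇ ≈ 232 kW

The Carnot efficiency is η = 1 − T_C/T_H = 1 − 296.00/617.00 = 0.5203.
W = η·Q_H = 0.5203 × 446 = 232 kW.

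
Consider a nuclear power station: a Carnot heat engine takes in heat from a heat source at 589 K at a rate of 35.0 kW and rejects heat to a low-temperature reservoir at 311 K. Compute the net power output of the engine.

For a reversible engine, η = 1 − T_C/T_H = 1 − 311.00/589.00 = 0.4720.
W = η·Q_H = 0.4720 × 35.0 = 16.5 kW.

Ẇ ≈ 16.5 kW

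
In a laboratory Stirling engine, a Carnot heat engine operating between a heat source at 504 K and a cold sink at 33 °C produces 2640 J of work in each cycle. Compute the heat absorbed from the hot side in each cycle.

T_C = 33 °C → 33 + 273.15 = 306.15 K.
η_rev = 1 − T_C/T_H = 1 − 306.15/504.00 = 0.3926.
Q_H = W/η = 2640/0.3926 = 6730 J.

Q_H ≈ 6730 J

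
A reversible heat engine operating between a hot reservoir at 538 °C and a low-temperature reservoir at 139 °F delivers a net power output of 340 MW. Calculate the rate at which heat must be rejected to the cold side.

Q̇_C ≈ 236 MW

T_H = 538 °C → 538 + 273.15 = 811.15 K.
T_C = 139 °F → (139 − 32) × 5/9 = 59.44 °C = 332.59 K.
Since the cycle is reversible, η = 1 − T_C/T_H = 1 − 332.59/811.15 = 0.5900.
Since Q_C/Q_H = T_C/T_H and Q_H = W/η, Q_C = W·T_C/(T_H − T_C) = 340 × 332.59/478.56 = 236 MW.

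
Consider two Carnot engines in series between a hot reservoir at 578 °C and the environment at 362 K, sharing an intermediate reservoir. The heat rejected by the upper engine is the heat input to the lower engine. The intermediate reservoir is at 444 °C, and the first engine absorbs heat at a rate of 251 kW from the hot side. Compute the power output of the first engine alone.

Ẇ₁ ≈ 39.5 kW

T_H = 578 °C → 578 + 273.15 = 851.15 K.
T_m = 444 °C → 444 + 273.15 = 717.15 K.
First-stage efficiency η₁ = 1 − T_m/T_H = 1 − 717.15/851.15 = 0.1574.
W₁ = η₁·Q_H = 0.1574 × 251 = 39.5 kW.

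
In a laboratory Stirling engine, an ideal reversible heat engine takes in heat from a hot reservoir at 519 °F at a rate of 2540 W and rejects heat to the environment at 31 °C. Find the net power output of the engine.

T_H = 519 °F → (519 − 32) × 5/9 = 270.56 °C = 543.71 K.
T_C = 31 °C → 31 + 273.15 = 304.15 K.
The Carnot efficiency is η = 1 − T_C/T_H = 1 − 304.15/543.71 = 0.4406.
W = η·Q_H = 0.4406 × 2540 = 1120 W.

Ẇ ≈ 1120 W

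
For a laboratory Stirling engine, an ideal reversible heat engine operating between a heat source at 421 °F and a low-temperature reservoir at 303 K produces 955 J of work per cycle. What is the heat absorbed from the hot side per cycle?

T_H = 421 °F → (421 − 32) × 5/9 = 216.11 °C = 489.26 K.
The Carnot efficiency is η = 1 − T_C/T_H = 1 − 303.00/489.26 = 0.3807.
Q_H = W/η = 955/0.3807 = 2510 J.

Q_H ≈ 2510 J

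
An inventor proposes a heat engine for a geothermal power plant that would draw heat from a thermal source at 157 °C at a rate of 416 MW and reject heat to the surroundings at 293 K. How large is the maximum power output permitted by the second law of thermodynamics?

Ẇ_max ≈ 133 MW

T_H = 157 °C → 157 + 273.15 = 430.15 K.
No engine can exceed the Carnot limit: η_max = 1 − T_C/T_H = 1 − 293.00/430.15 = 0.3188.
W_max = η_max · Q_H = 0.3188 × 416 = 133 MW.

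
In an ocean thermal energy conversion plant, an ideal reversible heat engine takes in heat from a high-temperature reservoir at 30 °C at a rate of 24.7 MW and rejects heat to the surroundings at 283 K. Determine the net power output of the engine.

T_H = 30 °C → 30 + 273.15 = 303.15 K.
Since the cycle is reversible, η = 1 − T_C/T_H = 1 − 283.00/303.15 = 0.0665.
W = η·Q_H = 0.0665 × 24.7 = 1.64 MW.

Ẇ ≈ 1.64 MW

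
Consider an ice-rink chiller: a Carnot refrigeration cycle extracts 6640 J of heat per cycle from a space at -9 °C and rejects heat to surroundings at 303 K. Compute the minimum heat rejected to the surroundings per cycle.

Q_H ≈ 7620 J

T_C = -9 °C → -9 + 273.15 = 264.15 K.
For a reversible cycle Q_H/Q_C = T_H/T_C, so Q_H = Q_C·T_H/T_C = 6640 × 303.00/264.15 = 7620 J.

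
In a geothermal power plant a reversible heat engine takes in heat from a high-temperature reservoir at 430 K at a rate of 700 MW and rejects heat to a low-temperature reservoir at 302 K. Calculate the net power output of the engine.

Since the cycle is reversible, η = 1 − T_C/T_H = 1 − 302.00/430.00 = 0.2977.
W = η·Q_H = 0.2977 × 700 = 208.4 MW.

Ẇ ≈ 208.4 MW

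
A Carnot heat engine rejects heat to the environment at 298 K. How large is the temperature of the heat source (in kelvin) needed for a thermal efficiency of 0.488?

From η = 1 − T_C/T_H, solving for T_H gives T_H = T_C/(1 − η) = 298.00/(1 − 0.488) = 582 K.

T_H ≈ 582 K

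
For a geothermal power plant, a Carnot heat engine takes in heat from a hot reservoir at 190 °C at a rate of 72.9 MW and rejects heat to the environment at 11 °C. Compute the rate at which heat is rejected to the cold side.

T_H = 190 °C → 190 + 273.15 = 463.15 K.
T_C = 11 °C → 11 + 273.15 = 284.15 K.
Since the cycle is reversible, η = 1 − T_C/T_H = 1 − 284.15/463.15 = 0.3865.
For a reversible cycle Q_C/Q_H = T_C/T_H, so Q_C = 72.9 × 284.15/463.15 = 44.7 MW.

Q̇_C ≈ 44.7 MW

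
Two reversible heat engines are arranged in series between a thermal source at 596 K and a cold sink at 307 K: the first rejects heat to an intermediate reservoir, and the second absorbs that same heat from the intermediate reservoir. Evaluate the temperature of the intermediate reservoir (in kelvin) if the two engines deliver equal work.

T_m ≈ 451.5 K

For reversible stages Q_m = Q_H·(T_m/T_H). Setting W₁ = Q_H(1 − T_m/T_H) equal to W₂ = Q_m(1 − T_C/T_m) = Q_H·(T_m − T_C)/T_H gives T_H − T_m = T_m − T_C, so T_m = (T_H + T_C)/2 = (596.00 + 307.00)/2 = 451.5 K.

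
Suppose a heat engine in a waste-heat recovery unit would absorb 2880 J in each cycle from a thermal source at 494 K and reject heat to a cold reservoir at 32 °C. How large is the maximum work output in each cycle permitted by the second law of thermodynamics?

T_C = 32 °C → 32 + 273.15 = 305.15 K.
No engine can exceed the Carnot limit: η_max = 1 − T_C/T_H = 1 − 305.15/494.00 = 0.3823.
W_max = η_max · Q_H = 0.3823 × 2880 = 1101 J.

W_max ≈ 1101 J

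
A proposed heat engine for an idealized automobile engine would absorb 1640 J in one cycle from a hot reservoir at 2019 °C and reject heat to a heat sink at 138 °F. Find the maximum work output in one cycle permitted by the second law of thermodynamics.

T_H = 2019 °C → 2019 + 273.15 = 2292.15 K.
T_C = 138 °F → (138 − 32) × 5/9 = 58.89 °C = 332.04 K.
No engine can exceed the Carnot limit: η_max = 1 − T_C/T_H = 1 − 332.04/2292.15 = 0.8551.
W_max = η_max · Q_H = 0.8551 × 1640 = 1402 J.

W_max ≈ 1402 J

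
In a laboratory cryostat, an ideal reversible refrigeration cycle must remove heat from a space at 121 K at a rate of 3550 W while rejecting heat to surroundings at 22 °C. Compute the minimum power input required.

T_H = 22 °C → 22 + 273.15 = 295.15 K.
COP_R = T_C/(T_H − T_C) = 121.00/174.15 = 0.6948.
W = Q_C/COP_R = 3550/0.6948 = 5109 W.

Ẇ_in ≈ 5109 W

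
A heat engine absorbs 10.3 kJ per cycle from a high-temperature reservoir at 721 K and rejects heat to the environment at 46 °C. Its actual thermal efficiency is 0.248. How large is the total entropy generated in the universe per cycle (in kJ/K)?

ΔS_univ ≈ 0.00998 kJ/K

T_C = 46 °C → 46 + 273.15 = 319.15 K.
W = η·Q_H = 0.248 × 10.3 = 2.554 kJ, so Q_C = Q_H − W = 7.746 kJ.
Reservoir entropy changes: ΔS_H = −Q_H/T_H = −10.3/721.00 = -0.01429 kJ/K and ΔS_C = +Q_C/T_C = 7.746/319.15 = 0.02427 kJ/K.
ΔS_univ = −Q_H/T_H + Q_C/T_C = 0.00998 kJ/K (> 0, since η = 0.248 < η_Carnot = 0.557).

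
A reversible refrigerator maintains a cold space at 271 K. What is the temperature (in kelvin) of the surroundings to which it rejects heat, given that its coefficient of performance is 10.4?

T_H ≈ 297 K

COP_R = T_C/(T_H − T_C) ⇒ T_H = T_C·(1 + 1/COP_R) = 271.00 × (1 + 1/10.4) = 297 K.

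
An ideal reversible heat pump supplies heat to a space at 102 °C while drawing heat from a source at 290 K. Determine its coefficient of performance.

T_H = 102 °C → 102 + 273.15 = 375.15 K.
COP_HP = T_H/(T_H − T_C) = 375.15/(375.15 − 290.00) = 4.41.

COP_HP ≈ 4.41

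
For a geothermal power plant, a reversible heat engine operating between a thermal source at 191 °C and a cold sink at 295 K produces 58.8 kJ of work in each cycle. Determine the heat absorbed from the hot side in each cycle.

Q_H ≈ 161 kJ

T_H = 191 °C → 191 + 273.15 = 464.15 K.
The Carnot efficiency is η = 1 − T_C/T_H = 1 − 295.00/464.15 = 0.3644.
Q_H = W/η = 58.8/0.3644 = 161 kJ.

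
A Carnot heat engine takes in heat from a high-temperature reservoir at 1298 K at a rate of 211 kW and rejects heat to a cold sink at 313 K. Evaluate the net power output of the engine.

η_rev = 1 − T_C/T_H = 1 − 313.00/1298.00 = 0.7589.
W = η·Q_H = 0.7589 × 211 = 160 kW.

Ẇ ≈ 160 kW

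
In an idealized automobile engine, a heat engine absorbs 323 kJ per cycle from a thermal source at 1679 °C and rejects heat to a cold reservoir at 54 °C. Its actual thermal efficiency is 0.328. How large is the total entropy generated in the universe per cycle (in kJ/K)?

T_H = 1679 °C → 1679 + 273.15 = 1952.15 K.
T_C = 54 °C → 54 + 273.15 = 327.15 K.
W = η·Q_H = 0.328 × 323 = 105.9 kJ, so Q_C = Q_H − W = 217.1 kJ.
The hot reservoir loses entropy Q_H/T_H = 323/1952.15 = 0.1655 kJ/K; the cold reservoir gains Q_C/T_C = 217.1/327.15 = 0.6635 kJ/K.
ΔS_univ = −Q_H/T_H + Q_C/T_C = 0.4980 kJ/K (> 0, since η = 0.328 < η_Carnot = 0.832).

ΔS_univ ≈ 0.4980 kJ/K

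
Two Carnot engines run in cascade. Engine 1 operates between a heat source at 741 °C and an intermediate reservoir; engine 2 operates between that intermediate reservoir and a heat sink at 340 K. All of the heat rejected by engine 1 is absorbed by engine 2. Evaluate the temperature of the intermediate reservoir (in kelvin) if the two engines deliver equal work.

T_m ≈ 677.1 K

T_H = 741 °C → 741 + 273.15 = 1014.15 K.
For reversible stages Q_m = Q_H·(T_m/T_H). Setting W₁ = Q_H(1 − T_m/T_H) equal to W₂ = Q_m(1 − T_C/T_m) = Q_H·(T_m − T_C)/T_H gives T_H − T_m = T_m − T_C, so T_m = (T_H + T_C)/2 = (1014.15 + 340.00)/2 = 677.1 K.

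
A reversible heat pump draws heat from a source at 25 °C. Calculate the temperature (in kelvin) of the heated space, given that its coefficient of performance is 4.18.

T_C = 25 °C → 25 + 273.15 = 298.15 K.
COP_HP = T_H/(T_H − T_C) ⇒ T_H = T_C·COP_HP/(COP_HP − 1) = 298.15 × 4.18/(4.18 − 1) = 391.9 K.

T_H ≈ 391.9 K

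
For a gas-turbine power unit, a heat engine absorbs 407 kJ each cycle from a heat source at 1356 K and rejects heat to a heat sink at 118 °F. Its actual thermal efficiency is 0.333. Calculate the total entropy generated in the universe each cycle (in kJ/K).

ΔS_univ ≈ 0.546 kJ/K

T_C = 118 °F → (118 − 32) × 5/9 = 47.78 °C = 320.93 K.
W = η·Q_H = 0.333 × 407 = 135.5 kJ, so Q_C = Q_H − W = 271.5 kJ.
Entropy balance on the reservoirs: −Q_H/T_H = -0.3001 kJ/K, +Q_C/T_C = 0.8459 kJ/K.
ΔS_univ = −Q_H/T_H + Q_C/T_C = 0.546 kJ/K (> 0, since η = 0.333 < η_Carnot = 0.763).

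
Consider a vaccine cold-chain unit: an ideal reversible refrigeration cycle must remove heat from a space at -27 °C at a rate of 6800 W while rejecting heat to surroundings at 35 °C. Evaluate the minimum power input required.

Ẇ_in ≈ 1713 W

T_H = 35 °C → 35 + 273.15 = 308.15 K.
T_C = -27 °C → -27 + 273.15 = 246.15 K.
COP_R = T_C/(T_H − T_C) = 246.15/62.00 = 3.9702.
W = Q_C/COP_R = 6800/3.9702 = 1713 W.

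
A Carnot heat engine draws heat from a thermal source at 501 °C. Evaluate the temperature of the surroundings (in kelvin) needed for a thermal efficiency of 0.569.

T_C ≈ 334 K

T_H = 501 °C → 501 + 273.15 = 774.15 K.
From η = 1 − T_C/T_H, T_C = T_H·(1 − η) = 774.15 × (1 − 0.569) = 334 K.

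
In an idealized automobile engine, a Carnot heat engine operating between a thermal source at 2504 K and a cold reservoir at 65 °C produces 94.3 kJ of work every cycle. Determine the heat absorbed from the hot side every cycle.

T_C = 65 °C → 65 + 273.15 = 338.15 K.
Since the cycle is reversible, η = 1 − T_C/T_H = 1 − 338.15/2504.00 = 0.8650.
Q_H = W/η = 94.3/0.8650 = 109 kJ.

Q_H ≈ 109 kJ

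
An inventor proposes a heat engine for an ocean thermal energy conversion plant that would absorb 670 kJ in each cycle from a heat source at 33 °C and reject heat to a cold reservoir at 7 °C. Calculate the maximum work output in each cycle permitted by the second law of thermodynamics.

W_max ≈ 56.9 kJ

T_H = 33 °C → 33 + 273.15 = 306.15 K.
T_C = 7 °C → 7 + 273.15 = 280.15 K.
By the Carnot theorem, η_max = 1 − T_C/T_H = 1 − 280.15/306.15 = 0.0849.
W_max = η_max · Q_H = 0.0849 × 670 = 56.9 kJ.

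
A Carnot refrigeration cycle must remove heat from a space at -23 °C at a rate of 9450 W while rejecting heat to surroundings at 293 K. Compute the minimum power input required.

Ẇ_in ≈ 1619 W

T_C = -23 °C → -23 + 273.15 = 250.15 K.
For a reversible refrigerator, COP_R = T_C/(T_H − T_C) = 250.15/42.85 = 5.8378.
W = Q_C/COP_R = 9450/5.8378 = 1619 W.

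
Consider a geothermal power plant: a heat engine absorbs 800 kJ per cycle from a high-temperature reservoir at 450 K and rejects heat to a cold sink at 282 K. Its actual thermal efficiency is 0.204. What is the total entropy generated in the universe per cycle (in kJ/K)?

W = η·Q_H = 0.204 × 800 = 163.2 kJ, so Q_C = Q_H − W = 636.8 kJ.
The hot reservoir loses entropy Q_H/T_H = 800/450.00 = 1.778 kJ/K; the cold reservoir gains Q_C/T_C = 636.8/282.00 = 2.258 kJ/K.
ΔS_univ = −Q_H/T_H + Q_C/T_C = 0.480 kJ/K (> 0, since η = 0.204 < η_Carnot = 0.373).

ΔS_univ ≈ 0.480 kJ/K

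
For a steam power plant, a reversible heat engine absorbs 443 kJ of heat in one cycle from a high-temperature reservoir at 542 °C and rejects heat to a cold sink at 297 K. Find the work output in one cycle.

W ≈ 282 kJ

T_H = 542 °C → 542 + 273.15 = 815.15 K.
The Carnot efficiency is η = 1 − T_C/T_H = 1 − 297.00/815.15 = 0.6356.
W = η·Q_H = 0.6356 × 443 = 282 kJ.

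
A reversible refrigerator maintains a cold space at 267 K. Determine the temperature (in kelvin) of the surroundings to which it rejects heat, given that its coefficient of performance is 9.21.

COP_R = T_C/(T_H − T_C) ⇒ T_H = T_C·(1 + 1/COP_R) = 267.00 × (1 + 1/9.21) = 296 K.

T_H ≈ 296 K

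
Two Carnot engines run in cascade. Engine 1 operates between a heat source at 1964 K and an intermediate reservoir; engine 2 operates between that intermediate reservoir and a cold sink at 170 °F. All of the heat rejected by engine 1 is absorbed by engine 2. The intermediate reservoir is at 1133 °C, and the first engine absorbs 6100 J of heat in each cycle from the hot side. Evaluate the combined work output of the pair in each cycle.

W_total ≈ 5010 J

T_C = 170 °F → (170 − 32) × 5/9 = 76.67 °C = 349.82 K.
Two reversible stages in series are equivalent to a single Carnot engine between T_H and T_C, so η_total = 1 − T_C/T_H = 1 − 349.82/1964.00 = 0.8219.
W_total = η_total · Q_H = 0.8219 × 6100 = 5010 J.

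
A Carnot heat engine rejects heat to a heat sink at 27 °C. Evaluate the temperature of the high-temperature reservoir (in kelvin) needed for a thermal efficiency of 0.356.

T_C = 27 °C → 27 + 273.15 = 300.15 K.
From η = 1 − T_C/T_H, solving for T_H gives T_H = T_C/(1 − η) = 300.15/(1 − 0.356) = 466 K.

T_H ≈ 466 K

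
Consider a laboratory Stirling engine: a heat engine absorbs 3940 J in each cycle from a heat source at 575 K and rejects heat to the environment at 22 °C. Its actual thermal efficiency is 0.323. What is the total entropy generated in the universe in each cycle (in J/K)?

ΔS_univ ≈ 2.185 J/K

T_C = 22 °C → 22 + 273.15 = 295.15 K.
W = η·Q_H = 0.323 × 3940 = 1273 J, so Q_C = Q_H − W = 2667 J.
The hot reservoir loses entropy Q_H/T_H = 3940/575.00 = 6.852 J/K; the cold reservoir gains Q_C/T_C = 2667/295.15 = 9.037 J/K.
ΔS_univ = −Q_H/T_H + Q_C/T_C = 2.185 J/K (> 0, since η = 0.323 < η_Carnot = 0.487).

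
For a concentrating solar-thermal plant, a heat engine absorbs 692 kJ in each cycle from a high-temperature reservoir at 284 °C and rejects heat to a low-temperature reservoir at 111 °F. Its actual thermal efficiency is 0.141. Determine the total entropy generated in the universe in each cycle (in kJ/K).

ΔS_univ ≈ 0.6329 kJ/K

T_H = 284 °C → 284 + 273.15 = 557.15 K.
T_C = 111 °F → (111 − 32) × 5/9 = 43.89 °C = 317.04 K.
W = η·Q_H = 0.141 × 692 = 97.57 kJ, so Q_C = Q_H − W = 594.4 kJ.
Entropy balance on the reservoirs: −Q_H/T_H = -1.242 kJ/K, +Q_C/T_C = 1.875 kJ/K.
ΔS_univ = −Q_H/T_H + Q_C/T_C = 0.6329 kJ/K (> 0, since η = 0.141 < η_Carnot = 0.431).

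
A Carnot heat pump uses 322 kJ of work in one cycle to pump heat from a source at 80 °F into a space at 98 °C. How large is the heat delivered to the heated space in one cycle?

T_H = 98 °C → 98 + 273.15 = 371.15 K.
T_C = 80 °F → (80 − 32) × 5/9 = 26.67 °C = 299.82 K.
COP_HP = T_H/(T_H − T_C) = 371.15/71.33 = 5.2030.
Q_H = COP_HP · W = 5.2030 × 322 = 1680 kJ.

Q_H ≈ 1680 kJ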